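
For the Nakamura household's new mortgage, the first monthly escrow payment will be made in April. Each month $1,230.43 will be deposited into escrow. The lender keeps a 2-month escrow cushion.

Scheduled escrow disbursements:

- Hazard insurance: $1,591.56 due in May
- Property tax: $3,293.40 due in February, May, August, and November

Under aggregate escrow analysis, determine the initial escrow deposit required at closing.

Cushion = 2 × $1,230.43 = $2,460.86
Trial balance (start $0, +$1,230.43 each month, − disbursements):
  Apr: +$1,230.43 → $1,230.43
  May: +$1,230.43 − $4,884.96 → -$2,424.10
  Jun: +$1,230.43 → -$1,193.67
  Jul: +$1,230.43 → $36.76
  Aug: +$1,230.43 − $3,293.40 → -$2,026.21
  Sep: +$1,230.43 → -$795.78
  Oct: +$1,230.43 → $434.65
  Nov: +$1,230.43 − $3,293.40 → -$1,628.32
  Dec: +$1,230.43 → -$397.89
  Jan: +$1,230.43 → $832.54
  Feb: +$1,230.43 − $3,293.40 → -$1,230.43
  Mar: +$1,230.43 → $0.00
Lowest trial balance = -$2,424.10 (May)
Initial deposit = cushion − low point = $2,460.86 − (-$2,424.10) = $4,884.96

$4,884.96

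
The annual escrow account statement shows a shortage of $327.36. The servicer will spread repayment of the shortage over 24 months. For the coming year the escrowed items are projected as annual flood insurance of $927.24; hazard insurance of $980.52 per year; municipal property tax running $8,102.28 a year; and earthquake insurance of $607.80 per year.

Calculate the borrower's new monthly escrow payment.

Flood insurance: $927.24 per year
Hazard insurance: $980.52 per year
Municipal property tax: $8,102.28 per year
Earthquake insurance: $607.80 per year
Combined annual = $927.24 + $980.52 + $8,102.28 + $607.80 = $10,617.84
Per month = $10,617.84 ÷ 12 = $884.82
Shortage spread = $327.36 ÷ 24 = $13.64/mo
Adjusted monthly = $884.82 + $13.64 = $898.46

$898.46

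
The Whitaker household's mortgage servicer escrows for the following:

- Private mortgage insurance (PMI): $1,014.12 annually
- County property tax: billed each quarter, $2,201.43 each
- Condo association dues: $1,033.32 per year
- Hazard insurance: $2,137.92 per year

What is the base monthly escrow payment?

Private mortgage insurance (PMI) — $1,014.12 annually
County property tax — $2,201.43 × 4 = $8,805.72 annually
Condo association dues — $1,033.32 annually
Hazard insurance — $2,137.92 annually
Annual escrow total = $12,991.08
Base monthly escrow = $12,991.08 / 12 = $1,082.59

$1,082.59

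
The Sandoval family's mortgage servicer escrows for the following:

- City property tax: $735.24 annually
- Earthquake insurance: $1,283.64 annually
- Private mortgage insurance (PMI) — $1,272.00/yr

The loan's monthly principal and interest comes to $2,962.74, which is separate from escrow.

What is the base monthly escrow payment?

City property tax = $735.24/yr
Earthquake insurance = $1,283.64/yr
Private mortgage insurance (PMI) = $1,272.00/yr
Combined annual = $3,290.88
Per month = $3,290.88 ÷ 12 = $274.24

$274.24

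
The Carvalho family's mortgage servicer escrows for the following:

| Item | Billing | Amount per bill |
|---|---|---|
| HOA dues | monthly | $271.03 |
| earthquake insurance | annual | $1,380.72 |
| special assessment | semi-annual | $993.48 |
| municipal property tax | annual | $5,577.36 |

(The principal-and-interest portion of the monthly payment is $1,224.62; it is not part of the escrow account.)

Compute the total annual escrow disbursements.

HOA dues — $271.03 × 12 = $3,252.36 annually
Earthquake insurance — $1,380.72 annually
Special assessment — $993.48 × 2 = $1,986.96 annually
Municipal property tax — $5,577.36 annually
Yearly total = $12,197.40

$12,197.40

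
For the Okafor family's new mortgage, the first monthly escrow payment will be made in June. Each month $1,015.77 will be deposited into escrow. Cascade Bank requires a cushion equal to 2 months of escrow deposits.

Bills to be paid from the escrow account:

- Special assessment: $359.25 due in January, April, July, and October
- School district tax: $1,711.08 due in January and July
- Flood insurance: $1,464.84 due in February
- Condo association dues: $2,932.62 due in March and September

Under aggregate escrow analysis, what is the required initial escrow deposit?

$3,703.83

Cushion = 2 × $1,015.77 = $2,031.54
Trial balance (start $0, +$1,015.77 each month, − disbursements):
  Jun: +$1,015.77 → $1,015.77
  Jul: +$1,015.77 − $2,070.33 → -$38.79
  Aug: +$1,015.77 → $976.98
  Sep: +$1,015.77 − $2,932.62 → -$939.87
  Oct: +$1,015.77 − $359.25 → -$283.35
  Nov: +$1,015.77 → $732.42
  Dec: +$1,015.77 → $1,748.19
  Jan: +$1,015.77 − $2,070.33 → $693.63
  Feb: +$1,015.77 − $1,464.84 → $244.56
  Mar: +$1,015.77 − $2,932.62 → -$1,672.29
  Apr: +$1,015.77 − $359.25 → -$1,015.77
  May: +$1,015.77 → $0.00
Lowest trial balance = -$1,672.29 (Mar)
Initial deposit = cushion − low point = $2,031.54 − (-$1,672.29) = $3,703.83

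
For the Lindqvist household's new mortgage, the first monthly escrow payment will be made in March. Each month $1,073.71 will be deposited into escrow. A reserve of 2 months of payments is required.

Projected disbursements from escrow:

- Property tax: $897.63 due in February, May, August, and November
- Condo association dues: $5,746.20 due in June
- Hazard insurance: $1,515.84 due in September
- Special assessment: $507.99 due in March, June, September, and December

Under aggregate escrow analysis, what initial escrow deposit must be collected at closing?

$5,512.39

Cushion = 2 × $1,073.71 = $2,147.42
Trial balance (start $0, +$1,073.71 each month, − disbursements):
  Mar: +$1,073.71 − $507.99 → $565.72
  Apr: +$1,073.71 → $1,639.43
  May: +$1,073.71 − $897.63 → $1,815.51
  Jun: +$1,073.71 − $6,254.19 → -$3,364.97
  Jul: +$1,073.71 → -$2,291.26
  Aug: +$1,073.71 − $897.63 → -$2,115.18
  Sep: +$1,073.71 − $2,023.83 → -$3,065.30
  Oct: +$1,073.71 → -$1,991.59
  Nov: +$1,073.71 − $897.63 → -$1,815.51
  Dec: +$1,073.71 − $507.99 → -$1,249.79
  Jan: +$1,073.71 → -$176.08
  Feb: +$1,073.71 − $897.63 → $0.00
Lowest trial balance = -$3,364.97 (Jun)
Initial deposit = cushion − low point = $2,147.42 − (-$3,364.97) = $5,512.39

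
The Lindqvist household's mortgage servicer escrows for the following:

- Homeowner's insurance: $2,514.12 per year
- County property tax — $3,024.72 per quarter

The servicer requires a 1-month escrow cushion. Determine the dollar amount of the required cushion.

Homeowner's insurance: $2,514.12 per year
County property tax: $3,024.72 × 4 = $12,098.88 per year
Total per year = $2,514.12 + $12,098.88 = $14,613.00
Monthly escrow = $14,613.00 / 12 = $1,217.75
Required cushion = 1 × $1,217.75 = $1,217.75

$1,217.75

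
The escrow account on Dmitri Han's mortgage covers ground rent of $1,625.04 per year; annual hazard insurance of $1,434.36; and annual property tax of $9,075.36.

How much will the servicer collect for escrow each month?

Ground rent — $1,625.04/yr
Hazard insurance — $1,434.36/yr
Property tax — $9,075.36/yr
Total annual escrow = $12,134.76
Per month = $12,134.76 / 12 = $1,011.23

$1,011.23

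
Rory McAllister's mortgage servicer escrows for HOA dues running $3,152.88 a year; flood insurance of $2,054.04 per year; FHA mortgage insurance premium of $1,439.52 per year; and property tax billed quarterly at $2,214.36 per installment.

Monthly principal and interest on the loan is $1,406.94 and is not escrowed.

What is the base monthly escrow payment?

$1,291.99

HOA dues: $3,152.88 per year
Flood insurance: $2,054.04 per year
FHA mortgage insurance premium: $1,439.52 per year
Property tax: $2,214.36 × 4 = $8,857.44 per year
Combined annual = $3,152.88 + $2,054.04 + $1,439.52 + $8,857.44 = $15,503.88
Per month = $15,503.88 ÷ 12 = $1,291.99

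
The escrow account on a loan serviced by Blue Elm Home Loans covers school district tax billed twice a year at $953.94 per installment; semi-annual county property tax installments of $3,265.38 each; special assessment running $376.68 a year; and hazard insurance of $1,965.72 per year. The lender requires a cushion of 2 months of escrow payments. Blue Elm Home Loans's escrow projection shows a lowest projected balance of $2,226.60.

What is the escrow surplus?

$429.76

School district tax — $953.94 × 2 = $1,907.88/yr
County property tax — $3,265.38 × 2 = $6,530.76/yr
Special assessment — $376.68/yr
Hazard insurance — $1,965.72/yr
Total annual escrow = $1,907.88 + $6,530.76 + $376.68 + $1,965.72 = $10,781.04
Monthly = $10,781.04 ÷ 12 = $898.42
Cushion = 2 × $898.42 = $1,796.84
Excess over cushion: $2,226.60 − $1,796.84 = $429.76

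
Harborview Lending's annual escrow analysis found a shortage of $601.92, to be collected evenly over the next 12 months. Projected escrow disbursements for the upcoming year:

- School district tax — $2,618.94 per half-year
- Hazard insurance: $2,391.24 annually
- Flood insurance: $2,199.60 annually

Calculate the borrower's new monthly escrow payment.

School district tax — $2,618.94 × 2 = $5,237.88
Hazard insurance — $2,391.24
Flood insurance — $2,199.60
Total per year = $9,828.72
Monthly escrow = $9,828.72 / 12 = $819.06
Shortage per month = $601.92 ÷ 12 = $50.16
Adjusted monthly = $819.06 + $50.16 = $869.22

$869.22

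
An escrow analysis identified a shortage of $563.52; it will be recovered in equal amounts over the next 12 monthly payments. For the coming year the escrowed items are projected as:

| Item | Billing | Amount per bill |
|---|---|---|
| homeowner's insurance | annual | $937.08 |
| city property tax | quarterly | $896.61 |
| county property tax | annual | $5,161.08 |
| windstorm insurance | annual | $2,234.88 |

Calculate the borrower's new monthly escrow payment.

$1,040.25

Homeowner's insurance: $937.08 annually
City property tax: $896.61 × 4 = $3,586.44 annually
County property tax: $5,161.08 annually
Windstorm insurance: $2,234.88 annually
Annual escrow total = $11,919.48
Monthly = $11,919.48 ÷ 12 = $993.29
Monthly shortage recovery: $563.52 ÷ 12 = $46.96
New monthly escrow = $993.29 + $46.96 = $1,040.25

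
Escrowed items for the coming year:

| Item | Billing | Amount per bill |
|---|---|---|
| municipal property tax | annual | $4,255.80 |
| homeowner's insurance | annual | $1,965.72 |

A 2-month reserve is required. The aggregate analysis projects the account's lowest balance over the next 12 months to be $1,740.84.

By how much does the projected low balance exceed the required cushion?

$703.92

Municipal property tax: $4,255.80
Homeowner's insurance: $1,965.72
Total annual escrow = $6,221.52
Per month = $6,221.52 ÷ 12 = $518.46
Cushion = 2 × $518.46 = $1,036.92
Surplus = $1,740.84 − $1,036.92 = $703.92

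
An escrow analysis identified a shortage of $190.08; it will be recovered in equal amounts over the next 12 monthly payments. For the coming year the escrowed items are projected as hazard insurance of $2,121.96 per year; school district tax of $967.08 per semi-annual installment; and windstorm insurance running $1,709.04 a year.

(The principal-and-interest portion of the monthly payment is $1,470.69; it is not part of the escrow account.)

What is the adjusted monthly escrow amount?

Hazard insurance = $2,121.96 per year
School district tax = $967.08 × 2 = $1,934.16 per year
Windstorm insurance = $1,709.04 per year
Yearly total = $2,121.96 + $1,934.16 + $1,709.04 = $5,765.16
Monthly escrow = $5,765.16 ÷ 12 = $480.43
Shortage spread = $190.08 / 12 = $15.84/mo
New monthly escrow = $480.43 + $15.84 = $496.27

$496.27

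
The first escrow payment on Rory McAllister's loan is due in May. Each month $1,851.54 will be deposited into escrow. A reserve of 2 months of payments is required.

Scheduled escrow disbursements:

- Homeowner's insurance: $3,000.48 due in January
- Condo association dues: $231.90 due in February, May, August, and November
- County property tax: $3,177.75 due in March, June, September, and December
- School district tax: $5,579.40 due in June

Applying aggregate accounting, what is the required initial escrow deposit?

$8,989.05

Cushion = 2 × $1,851.54 = $3,703.08
Trial balance (start $0, +$1,851.54 each month, − disbursements):
  May: +$1,851.54 − $231.90 → $1,619.64
  Jun: +$1,851.54 − $8,757.15 → -$5,285.97
  Jul: +$1,851.54 → -$3,434.43
  Aug: +$1,851.54 − $231.90 → -$1,814.79
  Sep: +$1,851.54 − $3,177.75 → -$3,141.00
  Oct: +$1,851.54 → -$1,289.46
  Nov: +$1,851.54 − $231.90 → $330.18
  Dec: +$1,851.54 − $3,177.75 → -$996.03
  Jan: +$1,851.54 − $3,000.48 → -$2,144.97
  Feb: +$1,851.54 − $231.90 → -$525.33
  Mar: +$1,851.54 − $3,177.75 → -$1,851.54
  Apr: +$1,851.54 → $0.00
Lowest trial balance = -$5,285.97 (Jun)
Initial deposit = cushion − low point = $3,703.08 − (-$5,285.97) = $8,989.05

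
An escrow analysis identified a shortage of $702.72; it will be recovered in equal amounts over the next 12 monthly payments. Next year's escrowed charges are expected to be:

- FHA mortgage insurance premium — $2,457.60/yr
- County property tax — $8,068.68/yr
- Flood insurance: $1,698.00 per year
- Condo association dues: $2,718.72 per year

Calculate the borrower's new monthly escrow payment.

FHA mortgage insurance premium = $2,457.60 annually
County property tax = $8,068.68 annually
Flood insurance = $1,698.00 annually
Condo association dues = $2,718.72 annually
Annual escrow total = $2,457.60 + $8,068.68 + $1,698.00 + $2,718.72 = $14,943.00
Monthly escrow = $14,943.00 ÷ 12 = $1,245.25
Shortage spread = $702.72 / 12 = $58.56/mo
New monthly escrow = $1,245.25 + $58.56 = $1,303.81

$1,303.81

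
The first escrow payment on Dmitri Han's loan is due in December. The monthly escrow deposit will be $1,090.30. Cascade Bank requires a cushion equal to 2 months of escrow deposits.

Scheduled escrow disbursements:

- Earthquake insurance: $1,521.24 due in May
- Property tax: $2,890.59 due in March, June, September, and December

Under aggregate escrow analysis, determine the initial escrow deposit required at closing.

$4,741.51

Cushion = 2 × $1,090.30 = $2,180.60
Trial balance (start $0, +$1,090.30 each month, − disbursements):
  Dec: +$1,090.30 − $2,890.59 → -$1,800.29
  Jan: +$1,090.30 → -$709.99
  Feb: +$1,090.30 → $380.31
  Mar: +$1,090.30 − $2,890.59 → -$1,419.98
  Apr: +$1,090.30 → -$329.68
  May: +$1,090.30 − $1,521.24 → -$760.62
  Jun: +$1,090.30 − $2,890.59 → -$2,560.91
  Jul: +$1,090.30 → -$1,470.61
  Aug: +$1,090.30 → -$380.31
  Sep: +$1,090.30 − $2,890.59 → -$2,180.60
  Oct: +$1,090.30 → -$1,090.30
  Nov: +$1,090.30 → $0.00
Lowest trial balance = -$2,560.91 (Jun)
Initial deposit = cushion − low point = $2,180.60 − (-$2,560.91) = $4,741.51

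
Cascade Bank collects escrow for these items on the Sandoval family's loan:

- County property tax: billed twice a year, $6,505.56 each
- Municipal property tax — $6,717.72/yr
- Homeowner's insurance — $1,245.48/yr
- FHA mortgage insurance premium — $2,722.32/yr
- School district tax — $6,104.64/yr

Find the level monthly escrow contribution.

$2,483.44

County property tax: $6,505.56 × 2 = $13,011.12 annually
Municipal property tax: $6,717.72 annually
Homeowner's insurance: $1,245.48 annually
FHA mortgage insurance premium: $2,722.32 annually
School district tax: $6,104.64 annually
Annual escrow total = $29,801.28
Monthly escrow = $29,801.28 ÷ 12 = $2,483.44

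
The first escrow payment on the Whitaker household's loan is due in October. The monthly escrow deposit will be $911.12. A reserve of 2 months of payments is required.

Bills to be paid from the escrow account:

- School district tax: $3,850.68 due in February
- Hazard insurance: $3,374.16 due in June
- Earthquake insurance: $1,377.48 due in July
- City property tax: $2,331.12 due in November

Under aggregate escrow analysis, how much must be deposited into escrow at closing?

Cushion = 2 × $911.12 = $1,822.24
Trial balance (start $0, +$911.12 each month, − disbursements):
  Oct: +$911.12 → $911.12
  Nov: +$911.12 − $2,331.12 → -$508.88
  Dec: +$911.12 → $402.24
  Jan: +$911.12 → $1,313.36
  Feb: +$911.12 − $3,850.68 → -$1,626.20
  Mar: +$911.12 → -$715.08
  Apr: +$911.12 → $196.04
  May: +$911.12 → $1,107.16
  Jun: +$911.12 − $3,374.16 → -$1,355.88
  Jul: +$911.12 − $1,377.48 → -$1,822.24
  Aug: +$911.12 → -$911.12
  Sep: +$911.12 → $0.00
Lowest trial balance = -$1,822.24 (Jul)
Initial deposit = cushion − low point = $1,822.24 − (-$1,822.24) = $3,644.48

$3,644.48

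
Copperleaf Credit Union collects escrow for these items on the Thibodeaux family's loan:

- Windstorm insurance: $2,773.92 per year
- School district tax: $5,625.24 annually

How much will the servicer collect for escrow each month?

$699.93

Windstorm insurance: $2,773.92 per year
School district tax: $5,625.24 per year
Annual escrow total = $2,773.92 + $5,625.24 = $8,399.16
Monthly = $8,399.16 ÷ 12 = $699.93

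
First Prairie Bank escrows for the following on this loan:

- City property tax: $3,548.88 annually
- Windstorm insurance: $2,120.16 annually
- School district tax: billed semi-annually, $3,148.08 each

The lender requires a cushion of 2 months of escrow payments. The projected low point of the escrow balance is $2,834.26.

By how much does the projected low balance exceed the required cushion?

City property tax — $3,548.88/yr
Windstorm insurance — $2,120.16/yr
School district tax — $3,148.08 × 2 = $6,296.16/yr
Total annual escrow = $3,548.88 + $2,120.16 + $6,296.16 = $11,965.20
Monthly = $11,965.20 ÷ 12 = $997.10
Required reserve = 2 × $997.10 = $1,994.20
Excess over cushion: $2,834.26 − $1,994.20 = $840.06

$840.06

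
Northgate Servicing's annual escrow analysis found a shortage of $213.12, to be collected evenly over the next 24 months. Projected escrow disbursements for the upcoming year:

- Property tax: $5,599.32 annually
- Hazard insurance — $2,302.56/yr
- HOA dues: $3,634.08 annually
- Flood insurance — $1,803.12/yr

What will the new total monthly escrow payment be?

$1,120.47

Property tax — $5,599.32
Hazard insurance — $2,302.56
HOA dues — $3,634.08
Flood insurance — $1,803.12
Combined annual = $13,339.08
Base monthly escrow = $13,339.08 / 12 = $1,111.59
Shortage spread = $213.12 ÷ 24 = $8.88/mo
New monthly escrow = $1,111.59 + $8.88 = $1,120.47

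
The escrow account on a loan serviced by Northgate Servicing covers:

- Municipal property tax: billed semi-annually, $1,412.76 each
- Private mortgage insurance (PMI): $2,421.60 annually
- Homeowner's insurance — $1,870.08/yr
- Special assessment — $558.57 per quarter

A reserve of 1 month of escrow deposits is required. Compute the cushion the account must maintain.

$779.29

Municipal property tax: $1,412.76 × 2 = $2,825.52
Private mortgage insurance (PMI): $2,421.60
Homeowner's insurance: $1,870.08
Special assessment: $558.57 × 4 = $2,234.28
Total per year = $2,825.52 + $2,421.60 + $1,870.08 + $2,234.28 = $9,351.48
Monthly escrow = $9,351.48 ÷ 12 = $779.29
Reserve = 1 × $779.29 = $779.29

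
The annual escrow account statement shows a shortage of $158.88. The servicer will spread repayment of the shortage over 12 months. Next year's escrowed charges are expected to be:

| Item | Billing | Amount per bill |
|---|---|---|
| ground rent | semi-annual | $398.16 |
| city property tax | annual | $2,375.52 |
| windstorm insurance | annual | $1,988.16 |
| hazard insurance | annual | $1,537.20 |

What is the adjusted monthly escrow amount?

Ground rent: $398.16 × 2 = $796.32 annually
City property tax: $2,375.52 annually
Windstorm insurance: $1,988.16 annually
Hazard insurance: $1,537.20 annually
Total per year = $6,697.20
Monthly = $6,697.20 / 12 = $558.10
Shortage per month = $158.88 / 12 = $13.24
New monthly escrow = $558.10 + $13.24 = $571.34

$571.34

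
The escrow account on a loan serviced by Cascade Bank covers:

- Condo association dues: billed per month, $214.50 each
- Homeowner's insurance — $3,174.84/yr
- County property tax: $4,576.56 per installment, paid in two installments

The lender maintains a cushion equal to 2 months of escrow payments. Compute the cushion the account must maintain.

$2,483.66

Condo association dues: $214.50 × 12 = $2,574.00/yr
Homeowner's insurance: $3,174.84/yr
County property tax: $4,576.56 × 2 = $9,153.12/yr
Combined annual = $2,574.00 + $3,174.84 + $9,153.12 = $14,901.96
Monthly = $14,901.96 ÷ 12 = $1,241.83
Required cushion = 2 × $1,241.83 = $2,483.66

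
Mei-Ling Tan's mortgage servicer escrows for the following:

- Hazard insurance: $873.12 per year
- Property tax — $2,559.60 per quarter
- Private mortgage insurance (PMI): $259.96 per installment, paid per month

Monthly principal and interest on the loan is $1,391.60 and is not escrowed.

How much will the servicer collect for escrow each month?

Hazard insurance — $873.12/yr
Property tax — $2,559.60 × 4 = $10,238.40/yr
Private mortgage insurance (PMI) — $259.96 × 12 = $3,119.52/yr
Total annual escrow = $14,231.04
Per month = $14,231.04 ÷ 12 = $1,185.92

$1,185.92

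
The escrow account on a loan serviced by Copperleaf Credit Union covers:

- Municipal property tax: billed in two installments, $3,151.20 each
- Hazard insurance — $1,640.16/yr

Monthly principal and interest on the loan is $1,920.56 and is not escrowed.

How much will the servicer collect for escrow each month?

Municipal property tax = $3,151.20 × 2 = $6,302.40 per year
Hazard insurance = $1,640.16 per year
Total per year = $7,942.56
Monthly = $7,942.56 ÷ 12 = $661.88

$661.88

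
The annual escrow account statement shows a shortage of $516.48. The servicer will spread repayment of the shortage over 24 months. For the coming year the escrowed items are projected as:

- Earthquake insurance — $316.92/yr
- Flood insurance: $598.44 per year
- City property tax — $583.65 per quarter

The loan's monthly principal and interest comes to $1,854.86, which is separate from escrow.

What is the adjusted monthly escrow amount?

$292.35

Earthquake insurance — $316.92 annually
Flood insurance — $598.44 annually
City property tax — $583.65 × 4 = $2,334.60 annually
Yearly total = $316.92 + $598.44 + $2,334.60 = $3,249.96
Per month = $3,249.96 ÷ 12 = $270.83
Monthly shortage recovery: $516.48 / 24 = $21.52
New monthly escrow = $270.83 + $21.52 = $292.35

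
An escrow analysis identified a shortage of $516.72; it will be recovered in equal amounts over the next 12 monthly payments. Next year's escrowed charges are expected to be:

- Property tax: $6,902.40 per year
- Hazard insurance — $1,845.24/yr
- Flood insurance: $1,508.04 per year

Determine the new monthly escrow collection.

$897.70

Property tax = $6,902.40 per year
Hazard insurance = $1,845.24 per year
Flood insurance = $1,508.04 per year
Annual escrow total = $10,255.68
Monthly escrow = $10,255.68 / 12 = $854.64
Shortage per month = $516.72 / 12 = $43.06
New monthly escrow = $854.64 + $43.06 = $897.70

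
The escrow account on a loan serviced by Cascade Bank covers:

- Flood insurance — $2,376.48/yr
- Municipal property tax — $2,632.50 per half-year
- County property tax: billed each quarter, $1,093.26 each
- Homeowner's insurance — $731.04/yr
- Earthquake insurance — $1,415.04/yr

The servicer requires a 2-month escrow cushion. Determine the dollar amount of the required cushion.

Flood insurance: $2,376.48 per year
Municipal property tax: $2,632.50 × 2 = $5,265.00 per year
County property tax: $1,093.26 × 4 = $4,373.04 per year
Homeowner's insurance: $731.04 per year
Earthquake insurance: $1,415.04 per year
Total per year = $2,376.48 + $5,265.00 + $4,373.04 + $731.04 + $1,415.04 = $14,160.60
Monthly escrow = $14,160.60 / 12 = $1,180.05
Required cushion = 2 × $1,180.05 = $2,360.10

$2,360.10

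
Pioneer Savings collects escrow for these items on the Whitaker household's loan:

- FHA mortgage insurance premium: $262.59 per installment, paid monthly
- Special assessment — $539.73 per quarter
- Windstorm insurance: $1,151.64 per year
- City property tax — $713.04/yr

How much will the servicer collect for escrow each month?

$597.89

FHA mortgage insurance premium: $262.59 × 12 = $3,151.08/yr
Special assessment: $539.73 × 4 = $2,158.92/yr
Windstorm insurance: $1,151.64/yr
City property tax: $713.04/yr
Combined annual = $3,151.08 + $2,158.92 + $1,151.64 + $713.04 = $7,174.68
Base monthly escrow = $7,174.68 / 12 = $597.89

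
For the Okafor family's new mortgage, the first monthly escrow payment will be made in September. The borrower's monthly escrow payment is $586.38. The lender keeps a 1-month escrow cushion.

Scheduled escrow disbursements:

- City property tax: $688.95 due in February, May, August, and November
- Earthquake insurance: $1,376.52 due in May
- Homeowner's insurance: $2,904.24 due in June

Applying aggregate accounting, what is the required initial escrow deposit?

Cushion = 1 × $586.38 = $586.38
Trial balance (start $0, +$586.38 each month, − disbursements):
  Sep: +$586.38 → $586.38
  Oct: +$586.38 → $1,172.76
  Nov: +$586.38 − $688.95 → $1,070.19
  Dec: +$586.38 → $1,656.57
  Jan: +$586.38 → $2,242.95
  Feb: +$586.38 − $688.95 → $2,140.38
  Mar: +$586.38 → $2,726.76
  Apr: +$586.38 → $3,313.14
  May: +$586.38 − $2,065.47 → $1,834.05
  Jun: +$586.38 − $2,904.24 → -$483.81
  Jul: +$586.38 → $102.57
  Aug: +$586.38 − $688.95 → $0.00
Lowest trial balance = -$483.81 (Jun)
Initial deposit = cushion − low point = $586.38 − (-$483.81) = $1,070.19

$1,070.19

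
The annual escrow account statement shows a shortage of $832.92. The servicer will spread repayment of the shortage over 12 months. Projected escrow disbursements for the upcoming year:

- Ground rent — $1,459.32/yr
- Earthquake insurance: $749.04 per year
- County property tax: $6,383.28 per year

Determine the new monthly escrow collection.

$785.38

Ground rent = $1,459.32
Earthquake insurance = $749.04
County property tax = $6,383.28
Yearly total = $8,591.64
Monthly = $8,591.64 ÷ 12 = $715.97
Shortage spread = $832.92 ÷ 12 = $69.41/mo
New monthly escrow = $715.97 + $69.41 = $785.38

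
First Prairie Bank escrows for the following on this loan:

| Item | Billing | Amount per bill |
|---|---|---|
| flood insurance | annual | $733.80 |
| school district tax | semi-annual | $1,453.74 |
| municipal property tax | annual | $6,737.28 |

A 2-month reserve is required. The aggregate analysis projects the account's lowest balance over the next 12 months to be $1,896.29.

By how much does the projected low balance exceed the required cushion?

$166.53

Flood insurance = $733.80
School district tax = $1,453.74 × 2 = $2,907.48
Municipal property tax = $6,737.28
Combined annual = $733.80 + $2,907.48 + $6,737.28 = $10,378.56
Monthly escrow = $10,378.56 / 12 = $864.88
Required cushion = 2 × $864.88 = $1,729.76
Surplus = $1,896.29 − $1,729.76 = $166.53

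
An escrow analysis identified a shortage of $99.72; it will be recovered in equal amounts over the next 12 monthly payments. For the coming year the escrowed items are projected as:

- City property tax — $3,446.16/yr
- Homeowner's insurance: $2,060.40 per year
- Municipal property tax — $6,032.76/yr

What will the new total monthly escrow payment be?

$969.92

City property tax — $3,446.16/yr
Homeowner's insurance — $2,060.40/yr
Municipal property tax — $6,032.76/yr
Yearly total = $11,539.32
Monthly = $11,539.32 ÷ 12 = $961.61
Shortage spread = $99.72 ÷ 12 = $8.31/mo
Adjusted monthly = $961.61 + $8.31 = $969.92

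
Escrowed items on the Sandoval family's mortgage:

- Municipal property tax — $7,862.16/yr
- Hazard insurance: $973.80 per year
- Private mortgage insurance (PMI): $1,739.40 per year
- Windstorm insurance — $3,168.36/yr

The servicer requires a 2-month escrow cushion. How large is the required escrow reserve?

Municipal property tax = $7,862.16/yr
Hazard insurance = $973.80/yr
Private mortgage insurance (PMI) = $1,739.40/yr
Windstorm insurance = $3,168.36/yr
Annual escrow total = $13,743.72
Monthly = $13,743.72 / 12 = $1,145.31
Cushion = 2 × $1,145.31 = $2,290.62

$2,290.62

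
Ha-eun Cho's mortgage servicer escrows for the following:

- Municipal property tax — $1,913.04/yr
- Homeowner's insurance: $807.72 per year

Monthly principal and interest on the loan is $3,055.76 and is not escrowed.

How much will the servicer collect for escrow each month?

$226.73

Municipal property tax = $1,913.04 per year
Homeowner's insurance = $807.72 per year
Annual escrow total = $2,720.76
Base monthly escrow = $2,720.76 ÷ 12 = $226.73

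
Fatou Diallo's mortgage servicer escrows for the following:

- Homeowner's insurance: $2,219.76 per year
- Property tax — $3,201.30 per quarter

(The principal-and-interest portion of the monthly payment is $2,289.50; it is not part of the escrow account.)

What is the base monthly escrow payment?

Homeowner's insurance — $2,219.76/yr
Property tax — $3,201.30 × 4 = $12,805.20/yr
Yearly total = $2,219.76 + $12,805.20 = $15,024.96
Base monthly escrow = $15,024.96 / 12 = $1,252.08

$1,252.08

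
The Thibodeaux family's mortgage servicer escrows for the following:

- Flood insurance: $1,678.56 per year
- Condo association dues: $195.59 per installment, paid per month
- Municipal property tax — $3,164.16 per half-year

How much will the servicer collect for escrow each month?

Flood insurance — $1,678.56
Condo association dues — $195.59 × 12 = $2,347.08
Municipal property tax — $3,164.16 × 2 = $6,328.32
Yearly total = $1,678.56 + $2,347.08 + $6,328.32 = $10,353.96
Monthly escrow = $10,353.96 ÷ 12 = $862.83

$862.83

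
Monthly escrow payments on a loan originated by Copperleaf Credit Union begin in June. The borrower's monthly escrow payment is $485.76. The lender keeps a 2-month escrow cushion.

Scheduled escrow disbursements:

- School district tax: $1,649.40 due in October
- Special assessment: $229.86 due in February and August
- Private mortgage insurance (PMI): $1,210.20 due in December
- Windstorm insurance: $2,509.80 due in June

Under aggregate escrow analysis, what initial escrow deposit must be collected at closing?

Cushion = 2 × $485.76 = $971.52
Trial balance (start $0, +$485.76 each month, − disbursements):
  Jun: +$485.76 − $2,509.80 → -$2,024.04
  Jul: +$485.76 → -$1,538.28
  Aug: +$485.76 − $229.86 → -$1,282.38
  Sep: +$485.76 → -$796.62
  Oct: +$485.76 − $1,649.40 → -$1,960.26
  Nov: +$485.76 → -$1,474.50
  Dec: +$485.76 − $1,210.20 → -$2,198.94
  Jan: +$485.76 → -$1,713.18
  Feb: +$485.76 − $229.86 → -$1,457.28
  Mar: +$485.76 → -$971.52
  Apr: +$485.76 → -$485.76
  May: +$485.76 → $0.00
Lowest trial balance = -$2,198.94 (Dec)
Initial deposit = cushion − low point = $971.52 − (-$2,198.94) = $3,170.46

$3,170.46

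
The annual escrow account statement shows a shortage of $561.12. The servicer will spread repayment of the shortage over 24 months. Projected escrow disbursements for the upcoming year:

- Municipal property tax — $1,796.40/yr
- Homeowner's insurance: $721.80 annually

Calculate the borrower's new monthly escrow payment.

$233.23

Municipal property tax — $1,796.40 per year
Homeowner's insurance — $721.80 per year
Yearly total = $2,518.20
Monthly = $2,518.20 ÷ 12 = $209.85
Monthly shortage recovery: $561.12 / 24 = $23.38
Adjusted monthly = $209.85 + $23.38 = $233.23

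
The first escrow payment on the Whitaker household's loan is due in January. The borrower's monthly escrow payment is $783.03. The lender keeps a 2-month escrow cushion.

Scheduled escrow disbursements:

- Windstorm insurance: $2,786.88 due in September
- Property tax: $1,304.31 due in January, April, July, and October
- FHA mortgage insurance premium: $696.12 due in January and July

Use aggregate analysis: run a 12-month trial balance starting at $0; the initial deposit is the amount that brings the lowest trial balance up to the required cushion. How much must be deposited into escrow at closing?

Cushion = 2 × $783.03 = $1,566.06
Trial balance (start $0, +$783.03 each month, − disbursements):
  Jan: +$783.03 − $2,000.43 → -$1,217.40
  Feb: +$783.03 → -$434.37
  Mar: +$783.03 → $348.66
  Apr: +$783.03 − $1,304.31 → -$172.62
  May: +$783.03 → $610.41
  Jun: +$783.03 → $1,393.44
  Jul: +$783.03 − $2,000.43 → $176.04
  Aug: +$783.03 → $959.07
  Sep: +$783.03 − $2,786.88 → -$1,044.78
  Oct: +$783.03 − $1,304.31 → -$1,566.06
  Nov: +$783.03 → -$783.03
  Dec: +$783.03 → $0.00
Lowest trial balance = -$1,566.06 (Oct)
Initial deposit = cushion − low point = $1,566.06 − (-$1,566.06) = $3,132.12

$3,132.12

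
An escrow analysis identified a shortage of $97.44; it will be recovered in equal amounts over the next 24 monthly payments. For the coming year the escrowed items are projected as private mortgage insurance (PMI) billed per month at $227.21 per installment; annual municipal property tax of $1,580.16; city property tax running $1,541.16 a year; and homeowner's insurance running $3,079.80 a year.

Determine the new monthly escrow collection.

$748.03

Private mortgage insurance (PMI): $227.21 × 12 = $2,726.52/yr
Municipal property tax: $1,580.16/yr
City property tax: $1,541.16/yr
Homeowner's insurance: $3,079.80/yr
Yearly total = $8,927.64
Monthly = $8,927.64 / 12 = $743.97
Monthly shortage recovery: $97.44 / 24 = $4.06
Adjusted monthly = $743.97 + $4.06 = $748.03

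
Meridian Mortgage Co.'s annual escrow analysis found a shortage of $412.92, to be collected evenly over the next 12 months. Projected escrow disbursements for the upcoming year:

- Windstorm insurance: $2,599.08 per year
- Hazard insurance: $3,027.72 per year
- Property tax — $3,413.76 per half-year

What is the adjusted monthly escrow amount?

Windstorm insurance — $2,599.08/yr
Hazard insurance — $3,027.72/yr
Property tax — $3,413.76 × 2 = $6,827.52/yr
Total annual escrow = $12,454.32
Per month = $12,454.32 / 12 = $1,037.86
Shortage per month = $412.92 / 12 = $34.41
New monthly escrow = $1,037.86 + $34.41 = $1,072.27

$1,072.27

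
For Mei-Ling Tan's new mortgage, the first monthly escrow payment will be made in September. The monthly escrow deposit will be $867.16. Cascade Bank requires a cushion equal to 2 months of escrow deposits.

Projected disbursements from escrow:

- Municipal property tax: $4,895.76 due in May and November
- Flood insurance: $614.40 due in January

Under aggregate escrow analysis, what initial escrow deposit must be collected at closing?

Cushion = 2 × $867.16 = $1,734.32
Trial balance (start $0, +$867.16 each month, − disbursements):
  Sep: +$867.16 → $867.16
  Oct: +$867.16 → $1,734.32
  Nov: +$867.16 − $4,895.76 → -$2,294.28
  Dec: +$867.16 → -$1,427.12
  Jan: +$867.16 − $614.40 → -$1,174.36
  Feb: +$867.16 → -$307.20
  Mar: +$867.16 → $559.96
  Apr: +$867.16 → $1,427.12
  May: +$867.16 − $4,895.76 → -$2,601.48
  Jun: +$867.16 → -$1,734.32
  Jul: +$867.16 → -$867.16
  Aug: +$867.16 → $0.00
Lowest trial balance = -$2,601.48 (May)
Initial deposit = cushion − low point = $1,734.32 − (-$2,601.48) = $4,335.80

$4,335.80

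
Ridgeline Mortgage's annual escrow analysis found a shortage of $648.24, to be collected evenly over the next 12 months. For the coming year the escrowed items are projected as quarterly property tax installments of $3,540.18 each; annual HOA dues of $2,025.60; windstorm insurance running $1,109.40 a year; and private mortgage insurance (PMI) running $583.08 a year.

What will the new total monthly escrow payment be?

$1,543.92

Property tax: $3,540.18 × 4 = $14,160.72
HOA dues: $2,025.60
Windstorm insurance: $1,109.40
Private mortgage insurance (PMI): $583.08
Combined annual = $14,160.72 + $2,025.60 + $1,109.40 + $583.08 = $17,878.80
Per month = $17,878.80 / 12 = $1,489.90
Shortage spread = $648.24 ÷ 12 = $54.02/mo
Adjusted monthly = $1,489.90 + $54.02 = $1,543.92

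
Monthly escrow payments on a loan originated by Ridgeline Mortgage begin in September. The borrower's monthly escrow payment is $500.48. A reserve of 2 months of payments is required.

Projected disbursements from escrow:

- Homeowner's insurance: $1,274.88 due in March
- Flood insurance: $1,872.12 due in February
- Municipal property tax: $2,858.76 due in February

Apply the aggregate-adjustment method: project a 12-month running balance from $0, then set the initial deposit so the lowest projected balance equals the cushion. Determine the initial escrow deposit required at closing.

Cushion = 2 × $500.48 = $1,000.96
Trial balance (start $0, +$500.48 each month, − disbursements):
  Sep: +$500.48 → $500.48
  Oct: +$500.48 → $1,000.96
  Nov: +$500.48 → $1,501.44
  Dec: +$500.48 → $2,001.92
  Jan: +$500.48 → $2,502.40
  Feb: +$500.48 − $4,730.88 → -$1,728.00
  Mar: +$500.48 − $1,274.88 → -$2,502.40
  Apr: +$500.48 → -$2,001.92
  May: +$500.48 → -$1,501.44
  Jun: +$500.48 → -$1,000.96
  Jul: +$500.48 → -$500.48
  Aug: +$500.48 → $0.00
Lowest trial balance = -$2,502.40 (Mar)
Initial deposit = cushion − low point = $1,000.96 − (-$2,502.40) = $3,503.36

$3,503.36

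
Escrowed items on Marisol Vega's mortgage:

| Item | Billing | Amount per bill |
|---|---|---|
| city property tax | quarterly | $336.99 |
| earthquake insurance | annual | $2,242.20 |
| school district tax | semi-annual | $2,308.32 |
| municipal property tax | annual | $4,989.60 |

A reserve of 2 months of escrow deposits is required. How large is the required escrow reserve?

$2,199.40

City property tax — $336.99 × 4 = $1,347.96/yr
Earthquake insurance — $2,242.20/yr
School district tax — $2,308.32 × 2 = $4,616.64/yr
Municipal property tax — $4,989.60/yr
Annual escrow total = $13,196.40
Base monthly escrow = $13,196.40 / 12 = $1,099.70
Reserve = 2 × $1,099.70 = $2,199.40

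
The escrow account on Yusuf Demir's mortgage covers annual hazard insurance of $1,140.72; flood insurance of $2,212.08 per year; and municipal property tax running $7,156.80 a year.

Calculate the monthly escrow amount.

Hazard insurance — $1,140.72 per year
Flood insurance — $2,212.08 per year
Municipal property tax — $7,156.80 per year
Combined annual = $1,140.72 + $2,212.08 + $7,156.80 = $10,509.60
Monthly escrow = $10,509.60 / 12 = $875.80

$875.80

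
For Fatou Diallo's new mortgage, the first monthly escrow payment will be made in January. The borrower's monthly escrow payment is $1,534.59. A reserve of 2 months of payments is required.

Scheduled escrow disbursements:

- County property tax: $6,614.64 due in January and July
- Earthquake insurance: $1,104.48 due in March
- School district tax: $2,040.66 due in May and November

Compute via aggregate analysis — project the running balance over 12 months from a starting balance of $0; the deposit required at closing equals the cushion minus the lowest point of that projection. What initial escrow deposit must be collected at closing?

$8,701.47

Cushion = 2 × $1,534.59 = $3,069.18
Trial balance (start $0, +$1,534.59 each month, − disbursements):
  Jan: +$1,534.59 − $6,614.64 → -$5,080.05
  Feb: +$1,534.59 → -$3,545.46
  Mar: +$1,534.59 − $1,104.48 → -$3,115.35
  Apr: +$1,534.59 → -$1,580.76
  May: +$1,534.59 − $2,040.66 → -$2,086.83
  Jun: +$1,534.59 → -$552.24
  Jul: +$1,534.59 − $6,614.64 → -$5,632.29
  Aug: +$1,534.59 → -$4,097.70
  Sep: +$1,534.59 → -$2,563.11
  Oct: +$1,534.59 → -$1,028.52
  Nov: +$1,534.59 − $2,040.66 → -$1,534.59
  Dec: +$1,534.59 → $0.00
Lowest trial balance = -$5,632.29 (Jul)
Initial deposit = cushion − low point = $3,069.18 − (-$5,632.29) = $8,701.47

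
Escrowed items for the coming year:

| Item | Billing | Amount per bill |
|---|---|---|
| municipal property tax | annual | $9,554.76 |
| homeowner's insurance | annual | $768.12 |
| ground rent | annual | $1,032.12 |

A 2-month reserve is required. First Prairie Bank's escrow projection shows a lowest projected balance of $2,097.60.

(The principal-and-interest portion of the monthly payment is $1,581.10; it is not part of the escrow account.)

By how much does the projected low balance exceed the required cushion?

Municipal property tax: $9,554.76/yr
Homeowner's insurance: $768.12/yr
Ground rent: $1,032.12/yr
Yearly total = $9,554.76 + $768.12 + $1,032.12 = $11,355.00
Per month = $11,355.00 ÷ 12 = $946.25
Required cushion = 2 × $946.25 = $1,892.50
Surplus = $2,097.60 − $1,892.50 = $205.10

$205.10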